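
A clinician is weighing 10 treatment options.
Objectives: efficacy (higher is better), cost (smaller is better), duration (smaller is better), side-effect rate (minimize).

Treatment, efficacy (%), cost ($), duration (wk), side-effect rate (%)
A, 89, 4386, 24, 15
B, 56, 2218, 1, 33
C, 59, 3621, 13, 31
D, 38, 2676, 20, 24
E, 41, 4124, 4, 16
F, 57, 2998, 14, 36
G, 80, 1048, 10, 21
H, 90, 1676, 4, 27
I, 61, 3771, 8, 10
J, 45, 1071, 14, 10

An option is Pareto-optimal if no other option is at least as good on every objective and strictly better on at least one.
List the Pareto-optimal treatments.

A, B, E, G, H, I, J

A: not dominated.
B: not dominated (best duration).
C: dominated by G (efficacy 80≥59, cost 1048≤3621, duration 10≤13, side-effect rate 21≤31).
D: dominated by G (efficacy 80≥38, cost 1048≤2676, duration 10≤20, side-effect rate 21≤24).
E: not dominated.
F: dominated by G (efficacy 80≥57, cost 1048≤2998, duration 10≤14, side-effect rate 21≤36).
G: not dominated (best cost).
H: not dominated (best efficacy).
I: not dominated.
J: not dominated.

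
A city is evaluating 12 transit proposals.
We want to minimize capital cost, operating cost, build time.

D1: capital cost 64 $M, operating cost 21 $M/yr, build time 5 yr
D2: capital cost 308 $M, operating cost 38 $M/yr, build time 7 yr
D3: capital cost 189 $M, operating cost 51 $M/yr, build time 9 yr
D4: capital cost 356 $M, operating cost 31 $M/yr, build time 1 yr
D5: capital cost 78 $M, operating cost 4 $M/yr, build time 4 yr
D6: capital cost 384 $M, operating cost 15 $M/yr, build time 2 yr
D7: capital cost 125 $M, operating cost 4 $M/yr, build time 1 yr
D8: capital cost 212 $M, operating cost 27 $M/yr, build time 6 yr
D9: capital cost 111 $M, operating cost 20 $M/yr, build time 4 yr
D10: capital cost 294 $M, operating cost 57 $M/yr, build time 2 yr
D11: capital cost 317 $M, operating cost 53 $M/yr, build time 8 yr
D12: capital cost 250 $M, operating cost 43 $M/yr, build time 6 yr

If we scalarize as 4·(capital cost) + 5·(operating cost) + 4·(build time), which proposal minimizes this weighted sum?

D1: 4·64 + 5·21 + 4·5 = 381
D2: 4·308 + 5·38 + 4·7 = 1450
D3: 4·189 + 5·51 + 4·9 = 1047
D4: 4·356 + 5·31 + 4·1 = 1583
D5: 4·78 + 5·4 + 4·4 = 348
D6: 4·384 + 5·15 + 4·2 = 1619
D7: 4·125 + 5·4 + 4·1 = 524
D8: 4·212 + 5·27 + 4·6 = 1007
D9: 4·111 + 5·20 + 4·4 = 560
D10: 4·294 + 5·57 + 4·2 = 1469
D11: 4·317 + 5·53 + 4·8 = 1565
D12: 4·250 + 5·43 + 4·6 = 1239
Lowest: D5 at 348.

D5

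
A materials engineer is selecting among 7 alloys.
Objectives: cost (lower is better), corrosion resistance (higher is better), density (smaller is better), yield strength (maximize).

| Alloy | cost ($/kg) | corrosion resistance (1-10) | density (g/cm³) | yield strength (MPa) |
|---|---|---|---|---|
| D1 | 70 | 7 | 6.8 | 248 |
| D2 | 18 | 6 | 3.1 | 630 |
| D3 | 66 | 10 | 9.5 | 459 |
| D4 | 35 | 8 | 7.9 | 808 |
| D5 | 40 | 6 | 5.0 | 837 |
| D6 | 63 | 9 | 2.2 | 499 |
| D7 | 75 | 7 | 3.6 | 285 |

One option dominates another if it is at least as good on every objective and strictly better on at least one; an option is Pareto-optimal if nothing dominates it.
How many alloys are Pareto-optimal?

D1: dominated by D6 (cost 63≤70, corrosion resistance 9≥7, density 2.2≤6.8, yield strength 499≥248).
D2: not dominated (best cost).
D3: not dominated (best corrosion resistance).
D4: not dominated.
D5: not dominated (best yield strength).
D6: not dominated (best density).
D7: dominated by D6 (cost 63≤75, corrosion resistance 9≥7, density 2.2≤3.6, yield strength 499≥285).
Pareto-optimal: D2, D3, D4, D5, D6 → 5.

5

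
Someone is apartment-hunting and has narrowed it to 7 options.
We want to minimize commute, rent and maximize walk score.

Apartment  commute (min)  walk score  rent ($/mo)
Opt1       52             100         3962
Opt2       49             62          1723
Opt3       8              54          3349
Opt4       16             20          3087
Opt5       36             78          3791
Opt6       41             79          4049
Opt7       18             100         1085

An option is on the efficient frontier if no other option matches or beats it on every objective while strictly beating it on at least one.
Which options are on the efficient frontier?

Opt3, Opt4, Opt7

Opt1: dominated by Opt7 (commute 18≤52, walk score 100≥100, rent 1085≤3962).
Opt2: dominated by Opt7 (commute 18≤49, walk score 100≥62, rent 1085≤1723).
Opt3: not dominated (best commute).
Opt4: not dominated.
Opt5: dominated by Opt7 (commute 18≤36, walk score 100≥78, rent 1085≤3791).
Opt6: dominated by Opt7 (commute 18≤41, walk score 100≥79, rent 1085≤4049).
Opt7: not dominated (best rent).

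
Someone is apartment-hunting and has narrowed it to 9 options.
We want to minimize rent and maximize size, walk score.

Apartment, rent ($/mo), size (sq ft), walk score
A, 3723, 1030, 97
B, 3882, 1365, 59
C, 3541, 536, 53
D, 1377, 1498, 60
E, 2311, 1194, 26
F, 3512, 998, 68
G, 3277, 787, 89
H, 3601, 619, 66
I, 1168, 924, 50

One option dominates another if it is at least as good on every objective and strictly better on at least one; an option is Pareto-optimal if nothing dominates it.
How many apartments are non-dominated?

A: not dominated (best walk score).
B: dominated by D (rent 1377≤3882, size 1498≥1365, walk score 60≥59).
C: dominated by D (rent 1377≤3541, size 1498≥536, walk score 60≥53).
D: not dominated (best size).
E: dominated by D (rent 1377≤2311, size 1498≥1194, walk score 60≥26).
F: not dominated.
G: not dominated.
H: dominated by F (rent 3512≤3601, size 998≥619, walk score 68≥66).
I: not dominated (best rent).
Pareto-optimal: A, D, F, G, I → 5.

5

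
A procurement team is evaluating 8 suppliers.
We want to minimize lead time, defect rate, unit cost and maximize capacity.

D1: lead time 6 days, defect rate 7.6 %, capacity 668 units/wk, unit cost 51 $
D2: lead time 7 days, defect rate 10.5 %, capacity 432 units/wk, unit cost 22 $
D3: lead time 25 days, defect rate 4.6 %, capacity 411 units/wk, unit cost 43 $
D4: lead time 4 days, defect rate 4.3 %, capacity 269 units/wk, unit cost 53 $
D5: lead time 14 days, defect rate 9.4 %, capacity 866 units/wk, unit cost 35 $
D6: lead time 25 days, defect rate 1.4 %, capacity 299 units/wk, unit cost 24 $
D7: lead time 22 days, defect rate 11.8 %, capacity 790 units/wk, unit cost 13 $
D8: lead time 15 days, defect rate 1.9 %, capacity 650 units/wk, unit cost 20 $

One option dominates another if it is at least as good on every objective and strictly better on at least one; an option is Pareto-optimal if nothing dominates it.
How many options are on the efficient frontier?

7

D1: not dominated.
D2: not dominated.
D3: dominated by D8 (lead time 15≤25, defect rate 1.9≤4.6, capacity 650≥411, unit cost 20≤43).
D4: not dominated (best lead time).
D5: not dominated (best capacity).
D6: not dominated (best defect rate).
D7: not dominated (best unit cost).
D8: not dominated.
Pareto-optimal: D1, D2, D4, D5, D6, D7, D8 → 7.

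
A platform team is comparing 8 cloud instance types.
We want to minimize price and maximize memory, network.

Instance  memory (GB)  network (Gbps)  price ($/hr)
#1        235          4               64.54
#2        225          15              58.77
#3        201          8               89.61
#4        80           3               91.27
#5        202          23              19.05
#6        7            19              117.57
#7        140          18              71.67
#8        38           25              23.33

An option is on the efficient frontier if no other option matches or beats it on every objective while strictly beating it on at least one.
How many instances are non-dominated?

#1: not dominated (best memory).
#2: not dominated.
#3: dominated by #2 (memory 225≥201, network 15≥8, price 58.77≤89.61).
#4: dominated by #1 (memory 235≥80, network 4≥3, price 64.54≤91.27).
#5: not dominated (best price).
#6: dominated by #5 (memory 202≥7, network 23≥19, price 19.05≤117.57).
#7: dominated by #5 (memory 202≥140, network 23≥18, price 19.05≤71.67).
#8: not dominated (best network).
Pareto-optimal: #1, #2, #5, #8 → 4.

4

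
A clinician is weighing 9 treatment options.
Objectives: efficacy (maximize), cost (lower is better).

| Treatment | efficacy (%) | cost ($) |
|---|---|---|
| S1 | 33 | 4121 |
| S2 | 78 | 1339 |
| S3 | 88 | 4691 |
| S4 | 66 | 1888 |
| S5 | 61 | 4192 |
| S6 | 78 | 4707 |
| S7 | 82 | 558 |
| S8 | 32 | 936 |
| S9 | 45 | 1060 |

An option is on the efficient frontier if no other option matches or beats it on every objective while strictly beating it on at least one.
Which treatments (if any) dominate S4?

S2: efficacy 78≥66, cost 1339≤1888 — dominates S4.
S7: efficacy 82≥66, cost 558≤1888 — dominates S4.
Others (S1, S3, S5, S6, S8, S9) are each worse than S4 on at least one objective.

S2, S7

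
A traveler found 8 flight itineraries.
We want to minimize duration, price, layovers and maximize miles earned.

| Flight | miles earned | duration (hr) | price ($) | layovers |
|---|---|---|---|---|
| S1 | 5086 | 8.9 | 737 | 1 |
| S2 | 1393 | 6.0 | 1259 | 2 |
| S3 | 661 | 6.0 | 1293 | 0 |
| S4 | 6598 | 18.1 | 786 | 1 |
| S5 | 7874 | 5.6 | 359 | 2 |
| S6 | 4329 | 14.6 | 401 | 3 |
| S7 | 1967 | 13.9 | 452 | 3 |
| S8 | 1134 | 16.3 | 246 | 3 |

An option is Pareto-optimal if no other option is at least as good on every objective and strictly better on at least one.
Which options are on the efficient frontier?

S1, S3, S4, S5, S8

S1: not dominated.
S2: dominated by S5 (miles earned 7874≥1393, duration 5.6≤6.0, price 359≤1259, layovers 2≤2).
S3: not dominated (best layovers).
S4: not dominated.
S5: not dominated (best miles earned).
S6: dominated by S5 (miles earned 7874≥4329, duration 5.6≤14.6, price 359≤401, layovers 2≤3).
S7: dominated by S5 (miles earned 7874≥1967, duration 5.6≤13.9, price 359≤452, layovers 2≤3).
S8: not dominated (best price).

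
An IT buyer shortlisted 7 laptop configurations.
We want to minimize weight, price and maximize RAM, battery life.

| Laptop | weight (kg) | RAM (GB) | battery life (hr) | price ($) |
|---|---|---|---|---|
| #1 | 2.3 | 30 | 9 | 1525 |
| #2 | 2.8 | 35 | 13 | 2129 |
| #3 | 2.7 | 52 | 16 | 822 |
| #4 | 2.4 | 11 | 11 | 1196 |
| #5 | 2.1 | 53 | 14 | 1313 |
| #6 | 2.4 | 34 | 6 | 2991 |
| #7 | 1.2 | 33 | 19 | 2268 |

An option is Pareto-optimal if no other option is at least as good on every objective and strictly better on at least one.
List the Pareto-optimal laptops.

#1: dominated by #5 (weight 2.1≤2.3, RAM 53≥30, battery life 14≥9, price 1313≤1525).
#2: dominated by #3 (weight 2.7≤2.8, RAM 52≥35, battery life 16≥13, price 822≤2129).
#3: not dominated (best price).
#4: not dominated.
#5: not dominated (best RAM).
#6: dominated by #5 (weight 2.1≤2.4, RAM 53≥34, battery life 14≥6, price 1313≤2991).
#7: not dominated (best weight).

#3, #4, #5, #7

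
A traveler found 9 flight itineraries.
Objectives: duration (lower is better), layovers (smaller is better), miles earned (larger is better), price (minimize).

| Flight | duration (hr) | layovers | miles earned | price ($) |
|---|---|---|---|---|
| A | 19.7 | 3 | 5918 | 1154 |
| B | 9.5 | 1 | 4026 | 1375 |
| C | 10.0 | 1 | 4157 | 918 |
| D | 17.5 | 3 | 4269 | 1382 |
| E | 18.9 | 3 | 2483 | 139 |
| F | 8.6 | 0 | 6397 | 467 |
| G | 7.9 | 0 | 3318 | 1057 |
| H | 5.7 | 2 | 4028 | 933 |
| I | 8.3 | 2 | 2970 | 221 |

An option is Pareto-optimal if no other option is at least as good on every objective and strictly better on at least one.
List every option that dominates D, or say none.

F

F: duration 8.6≤17.5, layovers 0≤3, miles earned 6397≥4269, price 467≤1382 — dominates D.
Others (A, B, C, E, G, H, I) are each worse than D on at least one objective.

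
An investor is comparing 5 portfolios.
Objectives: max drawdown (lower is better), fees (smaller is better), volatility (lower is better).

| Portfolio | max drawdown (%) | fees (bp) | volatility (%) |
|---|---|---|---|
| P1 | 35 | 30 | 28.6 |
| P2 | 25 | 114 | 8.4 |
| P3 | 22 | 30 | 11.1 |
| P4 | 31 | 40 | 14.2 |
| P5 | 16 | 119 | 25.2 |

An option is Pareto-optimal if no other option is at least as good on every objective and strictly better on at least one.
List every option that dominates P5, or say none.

none

P1: worse on max drawdown (35 vs 16).
P2: worse on max drawdown (25 vs 16).
P3: worse on max drawdown (22 vs 16).
P4: worse on max drawdown (31 vs 16).
No option dominates P5.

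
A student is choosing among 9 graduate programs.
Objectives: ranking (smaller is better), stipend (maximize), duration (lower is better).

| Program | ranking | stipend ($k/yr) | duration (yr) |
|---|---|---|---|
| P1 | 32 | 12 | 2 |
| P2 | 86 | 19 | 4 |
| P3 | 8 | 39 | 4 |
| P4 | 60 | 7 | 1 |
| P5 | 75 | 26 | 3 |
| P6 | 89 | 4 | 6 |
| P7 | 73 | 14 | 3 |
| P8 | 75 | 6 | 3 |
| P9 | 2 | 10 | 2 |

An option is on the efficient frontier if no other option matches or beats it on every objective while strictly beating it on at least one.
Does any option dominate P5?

No

P1: worse on stipend (12 vs 26).
P2: worse on ranking (86 vs 75).
P3: worse on duration (4 vs 3).
P4: worse on stipend (7 vs 26).
P6: worse on ranking (89 vs 75).
P7: worse on stipend (14 vs 26).
P8: worse on stipend (6 vs 26).
P9: worse on stipend (10 vs 26).
No option is at least as good as P5 on every objective and strictly better on one.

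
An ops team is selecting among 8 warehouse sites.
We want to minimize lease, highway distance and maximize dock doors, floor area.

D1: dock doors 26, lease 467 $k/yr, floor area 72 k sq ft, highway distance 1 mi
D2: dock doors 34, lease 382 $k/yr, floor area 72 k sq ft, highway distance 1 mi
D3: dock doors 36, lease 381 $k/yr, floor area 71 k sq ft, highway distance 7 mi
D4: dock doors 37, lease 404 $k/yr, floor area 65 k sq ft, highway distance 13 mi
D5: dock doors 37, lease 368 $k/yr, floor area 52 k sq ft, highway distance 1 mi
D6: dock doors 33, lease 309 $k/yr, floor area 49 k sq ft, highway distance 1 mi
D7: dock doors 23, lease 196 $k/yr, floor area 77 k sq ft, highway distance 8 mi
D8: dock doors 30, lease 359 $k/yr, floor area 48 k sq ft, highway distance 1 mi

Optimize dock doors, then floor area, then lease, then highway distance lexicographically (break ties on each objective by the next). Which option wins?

First maximize dock doors: best is 37, kept {D4, D5}.
Then maximize floor area: best is 65, kept {D4}.

D4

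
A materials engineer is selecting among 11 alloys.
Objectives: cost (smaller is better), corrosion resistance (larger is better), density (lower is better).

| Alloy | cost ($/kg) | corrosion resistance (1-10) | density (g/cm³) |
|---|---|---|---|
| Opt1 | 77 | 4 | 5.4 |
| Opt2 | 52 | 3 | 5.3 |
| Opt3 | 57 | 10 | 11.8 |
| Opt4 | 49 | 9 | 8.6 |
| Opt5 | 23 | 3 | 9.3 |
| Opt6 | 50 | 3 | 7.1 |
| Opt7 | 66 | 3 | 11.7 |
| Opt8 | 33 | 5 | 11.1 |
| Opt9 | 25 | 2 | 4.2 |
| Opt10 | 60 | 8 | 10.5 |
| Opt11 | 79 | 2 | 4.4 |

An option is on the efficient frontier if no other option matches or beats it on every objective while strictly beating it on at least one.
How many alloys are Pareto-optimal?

Opt1: not dominated.
Opt2: not dominated.
Opt3: not dominated (best corrosion resistance).
Opt4: not dominated.
Opt5: not dominated (best cost).
Opt6: not dominated.
Opt7: dominated by Opt2 (cost 52≤66, corrosion resistance 3≥3, density 5.3≤11.7).
Opt8: not dominated.
Opt9: not dominated (best density).
Opt10: dominated by Opt4 (cost 49≤60, corrosion resistance 9≥8, density 8.6≤10.5).
Opt11: dominated by Opt9 (cost 25≤79, corrosion resistance 2≥2, density 4.2≤4.4).
Pareto-optimal: Opt1, Opt2, Opt3, Opt4, Opt5, Opt6, Opt8, Opt9 → 8.

8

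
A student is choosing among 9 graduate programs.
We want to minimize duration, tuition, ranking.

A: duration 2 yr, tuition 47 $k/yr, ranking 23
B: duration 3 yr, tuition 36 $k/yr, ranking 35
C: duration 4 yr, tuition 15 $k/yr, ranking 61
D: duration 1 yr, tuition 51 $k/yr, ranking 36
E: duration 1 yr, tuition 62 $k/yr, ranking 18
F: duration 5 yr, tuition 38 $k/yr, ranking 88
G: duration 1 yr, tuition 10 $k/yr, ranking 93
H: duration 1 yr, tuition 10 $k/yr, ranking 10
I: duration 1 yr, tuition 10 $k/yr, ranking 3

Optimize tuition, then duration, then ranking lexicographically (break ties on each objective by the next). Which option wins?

First minimize tuition: best is 10, kept {G, H, I}.
Then minimize duration: best is 1, kept {G, H, I}.
Then minimize ranking: best is 3, kept {I}.

I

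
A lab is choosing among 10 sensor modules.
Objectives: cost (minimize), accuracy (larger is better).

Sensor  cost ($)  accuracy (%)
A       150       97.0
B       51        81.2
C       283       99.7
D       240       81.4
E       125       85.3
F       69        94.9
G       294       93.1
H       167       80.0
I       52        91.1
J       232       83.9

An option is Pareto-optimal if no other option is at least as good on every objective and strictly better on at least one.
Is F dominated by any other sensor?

No

A: worse on cost (150 vs 69).
B: worse on accuracy (81.2 vs 94.9).
C: worse on cost (283 vs 69).
D: worse on cost (240 vs 69).
E: worse on cost (125 vs 69).
G: worse on cost (294 vs 69).
H: worse on cost (167 vs 69).
I: worse on accuracy (91.1 vs 94.9).
J: worse on cost (232 vs 69).
No option is at least as good as F on every objective and strictly better on one.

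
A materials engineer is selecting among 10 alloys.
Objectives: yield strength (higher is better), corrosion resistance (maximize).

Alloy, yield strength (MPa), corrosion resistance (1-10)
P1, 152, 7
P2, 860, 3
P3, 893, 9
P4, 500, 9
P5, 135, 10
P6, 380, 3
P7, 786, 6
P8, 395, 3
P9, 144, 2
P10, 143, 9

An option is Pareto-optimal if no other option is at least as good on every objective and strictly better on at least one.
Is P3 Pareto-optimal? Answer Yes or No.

Yes

P1: worse on yield strength (152 vs 893).
P2: worse on yield strength (860 vs 893).
P4: worse on yield strength (500 vs 893).
P5: worse on yield strength (135 vs 893).
P6: worse on yield strength (380 vs 893).
P7: worse on yield strength (786 vs 893).
P8: worse on yield strength (395 vs 893).
P9: worse on yield strength (144 vs 893).
P10: worse on yield strength (143 vs 893).
No option is at least as good as P3 on every objective and strictly better on one.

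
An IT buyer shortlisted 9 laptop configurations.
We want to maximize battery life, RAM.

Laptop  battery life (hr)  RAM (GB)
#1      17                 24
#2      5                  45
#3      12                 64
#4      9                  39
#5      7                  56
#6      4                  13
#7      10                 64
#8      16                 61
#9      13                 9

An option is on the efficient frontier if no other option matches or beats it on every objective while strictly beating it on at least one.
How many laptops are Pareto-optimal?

#1: not dominated (best battery life).
#2: dominated by #3 (battery life 12≥5, RAM 64≥45).
#3: not dominated.
#4: dominated by #3 (battery life 12≥9, RAM 64≥39).
#5: dominated by #3 (battery life 12≥7, RAM 64≥56).
#6: dominated by #1 (battery life 17≥4, RAM 24≥13).
#7: dominated by #3 (battery life 12≥10, RAM 64≥64).
#8: not dominated.
#9: dominated by #1 (battery life 17≥13, RAM 24≥9).
Pareto-optimal: #1, #3, #8 → 3.

3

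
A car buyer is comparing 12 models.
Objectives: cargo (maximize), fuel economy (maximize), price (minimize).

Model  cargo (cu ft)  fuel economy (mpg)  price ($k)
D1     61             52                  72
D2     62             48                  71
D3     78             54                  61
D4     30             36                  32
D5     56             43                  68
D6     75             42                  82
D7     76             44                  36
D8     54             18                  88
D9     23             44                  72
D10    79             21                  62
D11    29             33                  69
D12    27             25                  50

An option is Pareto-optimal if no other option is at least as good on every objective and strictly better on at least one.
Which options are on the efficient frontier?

D1: dominated by D3 (cargo 78≥61, fuel economy 54≥52, price 61≤72).
D2: dominated by D3 (cargo 78≥62, fuel economy 54≥48, price 61≤71).
D3: not dominated (best fuel economy).
D4: not dominated (best price).
D5: dominated by D3 (cargo 78≥56, fuel economy 54≥43, price 61≤68).
D6: dominated by D3 (cargo 78≥75, fuel economy 54≥42, price 61≤82).
D7: not dominated.
D8: dominated by D1 (cargo 61≥54, fuel economy 52≥18, price 72≤88).
D9: dominated by D1 (cargo 61≥23, fuel economy 52≥44, price 72≤72).
D10: not dominated (best cargo).
D11: dominated by D3 (cargo 78≥29, fuel economy 54≥33, price 61≤69).
D12: dominated by D4 (cargo 30≥27, fuel economy 36≥25, price 32≤50).

D3, D4, D7, D10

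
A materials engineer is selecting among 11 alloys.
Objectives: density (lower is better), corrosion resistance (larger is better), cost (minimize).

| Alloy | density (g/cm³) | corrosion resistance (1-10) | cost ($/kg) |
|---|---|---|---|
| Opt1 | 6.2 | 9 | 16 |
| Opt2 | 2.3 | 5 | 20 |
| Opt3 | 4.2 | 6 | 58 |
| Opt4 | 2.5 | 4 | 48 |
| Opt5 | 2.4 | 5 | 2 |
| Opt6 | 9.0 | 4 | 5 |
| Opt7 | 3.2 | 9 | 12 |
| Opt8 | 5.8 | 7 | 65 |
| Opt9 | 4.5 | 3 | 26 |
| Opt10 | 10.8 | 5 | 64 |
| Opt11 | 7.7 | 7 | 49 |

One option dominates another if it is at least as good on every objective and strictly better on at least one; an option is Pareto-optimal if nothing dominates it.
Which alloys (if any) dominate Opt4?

Opt2, Opt5

Opt2: density 2.3≤2.5, corrosion resistance 5≥4, cost 20≤48 — dominates Opt4.
Opt5: density 2.4≤2.5, corrosion resistance 5≥4, cost 2≤48 — dominates Opt4.
Others (Opt1, Opt3, Opt6, Opt7, Opt8, Opt9, Opt10, Opt11) are each worse than Opt4 on at least one objective.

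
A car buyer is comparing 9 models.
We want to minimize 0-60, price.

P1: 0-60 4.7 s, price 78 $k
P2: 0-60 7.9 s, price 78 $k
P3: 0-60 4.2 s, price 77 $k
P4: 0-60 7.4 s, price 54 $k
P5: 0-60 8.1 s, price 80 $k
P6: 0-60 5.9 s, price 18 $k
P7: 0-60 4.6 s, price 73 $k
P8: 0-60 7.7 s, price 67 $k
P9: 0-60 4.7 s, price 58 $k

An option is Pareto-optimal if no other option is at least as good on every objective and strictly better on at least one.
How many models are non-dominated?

P1: dominated by P3 (0-60 4.2≤4.7, price 77≤78).
P2: dominated by P1 (0-60 4.7≤7.9, price 78≤78).
P3: not dominated (best 0-60).
P4: dominated by P6 (0-60 5.9≤7.4, price 18≤54).
P5: dominated by P1 (0-60 4.7≤8.1, price 78≤80).
P6: not dominated (best price).
P7: not dominated.
P8: dominated by P4 (0-60 7.4≤7.7, price 54≤67).
P9: not dominated.
Pareto-optimal: P3, P6, P7, P9 → 4.

4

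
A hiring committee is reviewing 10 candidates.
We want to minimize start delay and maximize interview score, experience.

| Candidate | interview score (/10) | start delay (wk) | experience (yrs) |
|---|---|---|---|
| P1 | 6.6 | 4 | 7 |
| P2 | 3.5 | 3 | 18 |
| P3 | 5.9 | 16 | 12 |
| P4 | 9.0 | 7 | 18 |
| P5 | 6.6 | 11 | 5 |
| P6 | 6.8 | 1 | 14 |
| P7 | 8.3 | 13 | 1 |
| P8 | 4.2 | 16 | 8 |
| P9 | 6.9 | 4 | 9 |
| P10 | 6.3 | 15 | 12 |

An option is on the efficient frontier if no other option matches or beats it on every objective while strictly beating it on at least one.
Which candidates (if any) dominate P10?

P4, P6

P4: interview score 9.0≥6.3, start delay 7≤15, experience 18≥12 — dominates P10.
P6: interview score 6.8≥6.3, start delay 1≤15, experience 14≥12 — dominates P10.
Others (P1, P2, P3, P5, P7, P8, P9) are each worse than P10 on at least one objective.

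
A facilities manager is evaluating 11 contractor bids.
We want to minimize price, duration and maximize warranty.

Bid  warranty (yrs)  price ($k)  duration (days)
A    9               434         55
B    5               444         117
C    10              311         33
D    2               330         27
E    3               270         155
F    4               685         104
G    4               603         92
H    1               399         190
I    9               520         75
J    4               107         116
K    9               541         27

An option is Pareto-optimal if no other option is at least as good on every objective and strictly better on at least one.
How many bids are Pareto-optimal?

A: dominated by C (warranty 10≥9, price 311≤434, duration 33≤55).
B: dominated by A (warranty 9≥5, price 434≤444, duration 55≤117).
C: not dominated (best warranty).
D: not dominated.
E: dominated by J (warranty 4≥3, price 107≤270, duration 116≤155).
F: dominated by A (warranty 9≥4, price 434≤685, duration 55≤104).
G: dominated by A (warranty 9≥4, price 434≤603, duration 55≤92).
H: dominated by C (warranty 10≥1, price 311≤399, duration 33≤190).
I: dominated by A (warranty 9≥9, price 434≤520, duration 55≤75).
J: not dominated (best price).
K: not dominated.
Pareto-optimal: C, D, J, K → 4.

4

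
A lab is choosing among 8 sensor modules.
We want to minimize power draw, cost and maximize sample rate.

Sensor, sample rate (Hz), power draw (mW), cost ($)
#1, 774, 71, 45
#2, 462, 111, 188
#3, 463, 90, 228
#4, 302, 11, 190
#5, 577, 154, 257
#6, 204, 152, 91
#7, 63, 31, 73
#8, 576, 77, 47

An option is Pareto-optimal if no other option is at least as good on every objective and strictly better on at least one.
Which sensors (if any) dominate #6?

#1, #8

#1: sample rate 774≥204, power draw 71≤152, cost 45≤91 — dominates #6.
#8: sample rate 576≥204, power draw 77≤152, cost 47≤91 — dominates #6.
Others (#2, #3, #4, #5, #7) are each worse than #6 on at least one objective.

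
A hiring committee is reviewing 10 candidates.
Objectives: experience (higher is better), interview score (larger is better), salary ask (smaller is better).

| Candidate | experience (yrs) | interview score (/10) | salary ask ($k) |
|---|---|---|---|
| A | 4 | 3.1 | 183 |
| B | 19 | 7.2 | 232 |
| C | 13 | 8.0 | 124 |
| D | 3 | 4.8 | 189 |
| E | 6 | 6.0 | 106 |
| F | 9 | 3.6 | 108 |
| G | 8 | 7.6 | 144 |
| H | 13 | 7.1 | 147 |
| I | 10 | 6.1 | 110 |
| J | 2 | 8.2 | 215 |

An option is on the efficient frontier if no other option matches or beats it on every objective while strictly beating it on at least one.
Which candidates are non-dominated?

B, C, E, F, I, J

A: dominated by C (experience 13≥4, interview score 8.0≥3.1, salary ask 124≤183).
B: not dominated (best experience).
C: not dominated.
D: dominated by C (experience 13≥3, interview score 8.0≥4.8, salary ask 124≤189).
E: not dominated (best salary ask).
F: not dominated.
G: dominated by C (experience 13≥8, interview score 8.0≥7.6, salary ask 124≤144).
H: dominated by C (experience 13≥13, interview score 8.0≥7.1, salary ask 124≤147).
I: not dominated.
J: not dominated (best interview score).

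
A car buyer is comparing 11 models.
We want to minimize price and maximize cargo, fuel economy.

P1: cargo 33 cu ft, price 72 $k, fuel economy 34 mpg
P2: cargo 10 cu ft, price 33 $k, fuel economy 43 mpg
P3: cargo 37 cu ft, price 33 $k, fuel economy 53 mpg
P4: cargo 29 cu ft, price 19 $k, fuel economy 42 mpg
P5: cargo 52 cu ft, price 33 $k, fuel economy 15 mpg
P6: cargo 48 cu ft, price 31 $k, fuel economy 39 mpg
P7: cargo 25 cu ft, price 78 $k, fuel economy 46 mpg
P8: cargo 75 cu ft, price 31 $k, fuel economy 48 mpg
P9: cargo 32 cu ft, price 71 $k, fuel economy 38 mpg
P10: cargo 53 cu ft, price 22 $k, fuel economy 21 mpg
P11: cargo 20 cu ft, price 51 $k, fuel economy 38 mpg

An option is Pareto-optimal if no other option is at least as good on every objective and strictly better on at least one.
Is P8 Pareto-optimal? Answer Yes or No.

Yes

P1: worse on cargo (33 vs 75).
P2: worse on cargo (10 vs 75).
P3: worse on cargo (37 vs 75).
P4: worse on cargo (29 vs 75).
P5: worse on cargo (52 vs 75).
P6: worse on cargo (48 vs 75).
P7: worse on cargo (25 vs 75).
P9: worse on cargo (32 vs 75).
P10: worse on cargo (53 vs 75).
P11: worse on cargo (20 vs 75).
No option is at least as good as P8 on every objective and strictly better on one.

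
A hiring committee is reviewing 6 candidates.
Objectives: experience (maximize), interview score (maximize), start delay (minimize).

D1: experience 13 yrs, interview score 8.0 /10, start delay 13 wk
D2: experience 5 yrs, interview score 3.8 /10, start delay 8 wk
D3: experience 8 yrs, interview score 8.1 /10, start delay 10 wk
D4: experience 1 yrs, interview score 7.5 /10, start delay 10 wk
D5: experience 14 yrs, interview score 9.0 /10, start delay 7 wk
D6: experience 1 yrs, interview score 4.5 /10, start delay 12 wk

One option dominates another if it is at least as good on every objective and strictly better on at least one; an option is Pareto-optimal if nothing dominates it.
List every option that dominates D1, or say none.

D5: experience 14≥13, interview score 9.0≥8.0, start delay 7≤13 — dominates D1.
Others (D2, D3, D4, D6) are each worse than D1 on at least one objective.

D5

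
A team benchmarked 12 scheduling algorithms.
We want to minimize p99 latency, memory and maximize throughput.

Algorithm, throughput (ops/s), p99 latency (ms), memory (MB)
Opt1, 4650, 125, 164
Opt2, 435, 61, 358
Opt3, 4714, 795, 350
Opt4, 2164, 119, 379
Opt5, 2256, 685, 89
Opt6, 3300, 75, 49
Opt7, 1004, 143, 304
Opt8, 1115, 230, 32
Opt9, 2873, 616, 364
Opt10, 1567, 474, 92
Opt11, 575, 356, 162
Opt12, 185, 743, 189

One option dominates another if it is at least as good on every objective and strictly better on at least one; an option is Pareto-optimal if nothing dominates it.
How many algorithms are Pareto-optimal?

5

Opt1: not dominated.
Opt2: not dominated (best p99 latency).
Opt3: not dominated (best throughput).
Opt4: dominated by Opt6 (throughput 3300≥2164, p99 latency 75≤119, memory 49≤379).
Opt5: dominated by Opt6 (throughput 3300≥2256, p99 latency 75≤685, memory 49≤89).
Opt6: not dominated.
Opt7: dominated by Opt1 (throughput 4650≥1004, p99 latency 125≤143, memory 164≤304).
Opt8: not dominated (best memory).
Opt9: dominated by Opt1 (throughput 4650≥2873, p99 latency 125≤616, memory 164≤364).
Opt10: dominated by Opt6 (throughput 3300≥1567, p99 latency 75≤474, memory 49≤92).
Opt11: dominated by Opt6 (throughput 3300≥575, p99 latency 75≤356, memory 49≤162).
Opt12: dominated by Opt1 (throughput 4650≥185, p99 latency 125≤743, memory 164≤189).
Pareto-optimal: Opt1, Opt2, Opt3, Opt6, Opt8 → 5.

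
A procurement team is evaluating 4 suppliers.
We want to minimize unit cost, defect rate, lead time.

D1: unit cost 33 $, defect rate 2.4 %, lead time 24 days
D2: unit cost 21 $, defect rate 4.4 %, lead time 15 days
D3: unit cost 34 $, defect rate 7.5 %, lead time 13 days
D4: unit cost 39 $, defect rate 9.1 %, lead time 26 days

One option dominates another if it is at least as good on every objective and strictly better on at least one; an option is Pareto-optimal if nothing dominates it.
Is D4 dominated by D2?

D2 vs D4: unit cost 21≤39, defect rate 4.4≤9.1, lead time 15≤26 — D2 is at least as good on every objective with at least one strict improvement.

Yes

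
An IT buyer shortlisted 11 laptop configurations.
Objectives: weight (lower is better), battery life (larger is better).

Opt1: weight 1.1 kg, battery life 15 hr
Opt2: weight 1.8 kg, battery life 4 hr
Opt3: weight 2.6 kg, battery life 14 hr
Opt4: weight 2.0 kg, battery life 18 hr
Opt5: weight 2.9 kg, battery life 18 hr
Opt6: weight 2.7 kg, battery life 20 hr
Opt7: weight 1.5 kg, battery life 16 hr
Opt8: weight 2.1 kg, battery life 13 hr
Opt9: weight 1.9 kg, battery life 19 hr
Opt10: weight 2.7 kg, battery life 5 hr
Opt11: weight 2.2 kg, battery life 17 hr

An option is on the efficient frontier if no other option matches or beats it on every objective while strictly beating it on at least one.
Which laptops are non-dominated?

Opt1, Opt6, Opt7, Opt9

Opt1: not dominated (best weight).
Opt2: dominated by Opt1 (weight 1.1≤1.8, battery life 15≥4).
Opt3: dominated by Opt1 (weight 1.1≤2.6, battery life 15≥14).
Opt4: dominated by Opt9 (weight 1.9≤2.0, battery life 19≥18).
Opt5: dominated by Opt4 (weight 2.0≤2.9, battery life 18≥18).
Opt6: not dominated (best battery life).
Opt7: not dominated.
Opt8: dominated by Opt1 (weight 1.1≤2.1, battery life 15≥13).
Opt9: not dominated.
Opt10: dominated by Opt1 (weight 1.1≤2.7, battery life 15≥5).
Opt11: dominated by Opt4 (weight 2.0≤2.2, battery life 18≥17).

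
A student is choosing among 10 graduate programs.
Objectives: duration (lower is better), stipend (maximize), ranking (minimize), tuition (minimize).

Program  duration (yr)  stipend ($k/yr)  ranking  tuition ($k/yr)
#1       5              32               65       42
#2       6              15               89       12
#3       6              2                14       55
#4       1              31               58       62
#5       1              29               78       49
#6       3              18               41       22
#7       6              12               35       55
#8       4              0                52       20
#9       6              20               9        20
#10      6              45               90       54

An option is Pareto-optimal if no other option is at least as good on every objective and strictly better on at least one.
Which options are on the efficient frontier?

#1: not dominated.
#2: not dominated (best tuition).
#3: dominated by #9 (duration 6≤6, stipend 20≥2, ranking 9≤14, tuition 20≤55).
#4: not dominated.
#5: not dominated.
#6: not dominated.
#7: dominated by #9 (duration 6≤6, stipend 20≥12, ranking 9≤35, tuition 20≤55).
#8: not dominated.
#9: not dominated (best ranking).
#10: not dominated (best stipend).

#1, #2, #4, #5, #6, #8, #9, #10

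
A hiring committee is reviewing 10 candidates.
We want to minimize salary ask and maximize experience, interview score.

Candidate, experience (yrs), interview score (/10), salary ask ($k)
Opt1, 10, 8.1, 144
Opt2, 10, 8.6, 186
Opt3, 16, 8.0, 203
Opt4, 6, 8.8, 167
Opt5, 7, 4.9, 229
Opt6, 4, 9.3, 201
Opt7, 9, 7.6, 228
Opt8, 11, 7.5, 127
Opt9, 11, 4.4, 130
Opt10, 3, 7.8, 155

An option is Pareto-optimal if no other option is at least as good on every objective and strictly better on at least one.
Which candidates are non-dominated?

Opt1, Opt2, Opt3, Opt4, Opt6, Opt8

Opt1: not dominated.
Opt2: not dominated.
Opt3: not dominated (best experience).
Opt4: not dominated.
Opt5: dominated by Opt1 (experience 10≥7, interview score 8.1≥4.9, salary ask 144≤229).
Opt6: not dominated (best interview score).
Opt7: dominated by Opt1 (experience 10≥9, interview score 8.1≥7.6, salary ask 144≤228).
Opt8: not dominated (best salary ask).
Opt9: dominated by Opt8 (experience 11≥11, interview score 7.5≥4.4, salary ask 127≤130).
Opt10: dominated by Opt1 (experience 10≥3, interview score 8.1≥7.8, salary ask 144≤155).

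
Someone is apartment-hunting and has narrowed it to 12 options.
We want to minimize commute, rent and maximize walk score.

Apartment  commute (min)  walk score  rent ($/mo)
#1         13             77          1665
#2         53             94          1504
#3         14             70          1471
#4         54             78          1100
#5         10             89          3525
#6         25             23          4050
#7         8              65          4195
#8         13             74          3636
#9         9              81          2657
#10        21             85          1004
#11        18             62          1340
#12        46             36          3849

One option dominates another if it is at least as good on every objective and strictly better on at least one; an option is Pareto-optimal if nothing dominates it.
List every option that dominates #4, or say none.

#10: commute 21≤54, walk score 85≥78, rent 1004≤1100 — dominates #4.
Others (#1, #2, #3, #5, #6, #7, #8, #9, #11, #12) are each worse than #4 on at least one objective.

#10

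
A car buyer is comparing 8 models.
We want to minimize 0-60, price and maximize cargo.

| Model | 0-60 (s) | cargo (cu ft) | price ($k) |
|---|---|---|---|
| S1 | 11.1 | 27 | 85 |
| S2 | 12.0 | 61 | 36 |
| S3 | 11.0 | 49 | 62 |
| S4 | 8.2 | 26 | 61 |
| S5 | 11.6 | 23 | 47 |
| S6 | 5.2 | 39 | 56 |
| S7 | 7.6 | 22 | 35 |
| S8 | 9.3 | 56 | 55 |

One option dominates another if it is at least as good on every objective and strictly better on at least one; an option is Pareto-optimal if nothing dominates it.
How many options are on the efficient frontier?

5

S1: dominated by S3 (0-60 11.0≤11.1, cargo 49≥27, price 62≤85).
S2: not dominated (best cargo).
S3: dominated by S8 (0-60 9.3≤11.0, cargo 56≥49, price 55≤62).
S4: dominated by S6 (0-60 5.2≤8.2, cargo 39≥26, price 56≤61).
S5: not dominated.
S6: not dominated (best 0-60).
S7: not dominated (best price).
S8: not dominated.
Pareto-optimal: S2, S5, S6, S7, S8 → 5.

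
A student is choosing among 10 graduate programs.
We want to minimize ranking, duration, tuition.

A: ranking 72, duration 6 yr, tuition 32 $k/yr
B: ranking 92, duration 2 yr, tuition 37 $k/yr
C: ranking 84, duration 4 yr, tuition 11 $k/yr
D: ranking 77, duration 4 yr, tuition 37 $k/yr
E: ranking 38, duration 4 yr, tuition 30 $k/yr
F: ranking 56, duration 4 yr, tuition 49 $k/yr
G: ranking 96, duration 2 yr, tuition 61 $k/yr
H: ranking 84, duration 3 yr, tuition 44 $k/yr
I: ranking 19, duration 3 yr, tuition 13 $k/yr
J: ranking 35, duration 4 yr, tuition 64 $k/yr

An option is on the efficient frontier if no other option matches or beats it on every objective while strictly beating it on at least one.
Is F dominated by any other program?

E vs F: ranking 38≤56, duration 4≤4, tuition 30≤49 — E is at least as good on every objective and strictly better on at least one, so E dominates F.

Yes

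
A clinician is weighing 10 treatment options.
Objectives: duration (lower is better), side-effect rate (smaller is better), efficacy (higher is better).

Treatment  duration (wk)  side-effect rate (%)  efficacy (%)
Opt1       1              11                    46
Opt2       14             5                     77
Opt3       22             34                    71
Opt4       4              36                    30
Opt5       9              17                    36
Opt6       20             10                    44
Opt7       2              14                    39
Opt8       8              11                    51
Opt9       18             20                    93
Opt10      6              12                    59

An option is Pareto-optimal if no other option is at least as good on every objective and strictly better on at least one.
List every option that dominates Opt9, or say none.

Opt1: worse on efficacy (46 vs 93).
Opt2: worse on efficacy (77 vs 93).
Opt3: worse on duration (22 vs 18).
Opt4: worse on side-effect rate (36 vs 20).
Opt5: worse on efficacy (36 vs 93).
Opt6: worse on duration (20 vs 18).
Opt7: worse on efficacy (39 vs 93).
Opt8: worse on efficacy (51 vs 93).
Opt10: worse on efficacy (59 vs 93).
No option dominates Opt9.

none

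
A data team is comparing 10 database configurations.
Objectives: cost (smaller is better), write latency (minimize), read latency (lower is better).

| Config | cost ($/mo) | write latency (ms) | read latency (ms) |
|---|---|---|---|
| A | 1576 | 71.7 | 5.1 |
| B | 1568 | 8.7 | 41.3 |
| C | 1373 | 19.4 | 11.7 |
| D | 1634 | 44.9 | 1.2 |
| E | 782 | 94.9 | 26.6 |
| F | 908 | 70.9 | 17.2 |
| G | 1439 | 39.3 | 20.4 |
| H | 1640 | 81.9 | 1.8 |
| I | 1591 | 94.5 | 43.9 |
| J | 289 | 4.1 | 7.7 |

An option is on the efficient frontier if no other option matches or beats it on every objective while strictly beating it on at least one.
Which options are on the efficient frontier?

A, D, J

A: not dominated.
B: dominated by J (cost 289≤1568, write latency 4.1≤8.7, read latency 7.7≤41.3).
C: dominated by J (cost 289≤1373, write latency 4.1≤19.4, read latency 7.7≤11.7).
D: not dominated (best read latency).
E: dominated by J (cost 289≤782, write latency 4.1≤94.9, read latency 7.7≤26.6).
F: dominated by J (cost 289≤908, write latency 4.1≤70.9, read latency 7.7≤17.2).
G: dominated by C (cost 1373≤1439, write latency 19.4≤39.3, read latency 11.7≤20.4).
H: dominated by D (cost 1634≤1640, write latency 44.9≤81.9, read latency 1.2≤1.8).
I: dominated by A (cost 1576≤1591, write latency 71.7≤94.5, read latency 5.1≤43.9).
J: not dominated (best cost).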